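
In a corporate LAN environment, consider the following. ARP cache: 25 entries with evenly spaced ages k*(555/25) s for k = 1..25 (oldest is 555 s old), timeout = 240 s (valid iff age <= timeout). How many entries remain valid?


Ages are k * 555/25 s for k = 1..25 (spacing = 22.2000 s).
Entry k is valid iff k * 555/25 <= 240 iff k <= 25 * 240 / 555 = 10.8108
n_valid = floor(10.8108) = 10
(n_stale = 25 - 10 = 15)

10


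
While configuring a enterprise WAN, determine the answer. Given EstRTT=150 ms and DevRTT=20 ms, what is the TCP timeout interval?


Given: EstRTT = 150 ms, DevRTT = 20 ms
Timeout = EstRTT + 4 * DevRTT
4 * DevRTT = 4 * 20 = 80
Timeout = 150 + 80 = 230 ms

230


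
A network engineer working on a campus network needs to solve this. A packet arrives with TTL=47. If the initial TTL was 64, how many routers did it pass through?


Given: initial TTL = 64, received TTL = 47
Hops = initial TTL - received TTL
Hops = 64 - 47 = 17

17


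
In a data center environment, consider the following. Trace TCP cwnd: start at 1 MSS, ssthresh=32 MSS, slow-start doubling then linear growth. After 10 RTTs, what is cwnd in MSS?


RTT 0: cwnd = 1 MSS (initial)
RTT 1: cwnd = 2 MSS (slow start, doubled)
RTT 2: cwnd = 4 MSS (slow start, doubled)
RTT 3: cwnd = 8 MSS (slow start, doubled)
RTT 4: cwnd = 16 MSS (slow start, doubled)
RTT 5: cwnd = 32 MSS (slow start, doubled)
RTT 6: cwnd = 33 MSS (congestion avoidance, +1)
RTT 7: cwnd = 34 MSS (congestion avoidance, +1)
RTT 8: cwnd = 35 MSS (congestion avoidance, +1)
RTT 9: cwnd = 36 MSS (congestion avoidance, +1)
RTT 10: cwnd = 37 MSS (congestion avoidance, +1)

37


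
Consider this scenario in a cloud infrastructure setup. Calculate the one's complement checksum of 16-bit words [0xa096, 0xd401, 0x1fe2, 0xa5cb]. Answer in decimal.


Given words: [0xa096, 0xd401, 0x1fe2, 0xa5cb]
Step 1: Sum all words
Raw sum = 41110 + 54273 + 8162 + 42443 = 145988
Step 2: Fold carry: (14916 + 2) = 14918
One's complement = ~14918 & 0xFFFF = 50617

50617


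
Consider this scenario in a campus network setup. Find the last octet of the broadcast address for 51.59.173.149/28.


Given: IP = 51.59.173.149, prefix = /28
Host bits = 32 - 28 = 4
Network last octet = 149 AND mask = 144
Host part size = 2^4 - 1 = 15
Broadcast last octet = 144 OR 15 = 159

159


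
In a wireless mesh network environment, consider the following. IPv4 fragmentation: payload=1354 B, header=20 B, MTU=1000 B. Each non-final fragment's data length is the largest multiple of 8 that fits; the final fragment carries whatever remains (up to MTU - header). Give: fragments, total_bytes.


Max data per non-final fragment = floor((MTU - header)/8)*8 = floor((1000 - 20)/8)*8 = floor(980/8)*8 = 976 B
Final fragment needs no 8-byte alignment: it can carry up to MTU - header = 980 B
Non-final fragments needed = ceil((payload - 980) / 976) = ceil(374/976) = ceil(0.3832) = 1
Number of fragments = 1 + 1 = 2
Fragment sizes (data): 1 * 976 B + 378 B (last, 378 <= 980 OK)
Total bytes sent = payload + n_frags * header = 1354 + 2*20 = 1354 + 40 = 1394 B

2, 1394


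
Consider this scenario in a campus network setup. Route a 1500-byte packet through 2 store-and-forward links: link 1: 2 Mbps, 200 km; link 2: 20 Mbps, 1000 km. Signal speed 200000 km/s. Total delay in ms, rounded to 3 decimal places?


Packet = 1500 bytes = 12000 bits. Store-and-forward: sum (t_trans + t_prop) per link.
Link 1: t_trans = 12000/(2*10^6) s = 6.0000 ms; t_prop = 200/200000 s = 1.0000 ms; subtotal = 7.0000 ms
Link 2: t_trans = 12000/(20*10^6) s = 0.6000 ms; t_prop = 1000/200000 s = 5.0000 ms; subtotal = 5.6000 ms
End-to-end = 7.0000 + 5.6000 = 12.6000 ms -> 12.600 ms (3 dp)

12.600


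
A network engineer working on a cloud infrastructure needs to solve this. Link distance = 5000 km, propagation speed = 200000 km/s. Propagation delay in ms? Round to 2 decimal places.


Given: distance = 5000 km, speed = 200000 km/s
Delay = distance / speed = 5000 / 200000 seconds
Delay in ms = 5000 * 1000 / 200000
Delay = 25.0000 ms
Rounded to 2 dp = 25.00 ms

25.00


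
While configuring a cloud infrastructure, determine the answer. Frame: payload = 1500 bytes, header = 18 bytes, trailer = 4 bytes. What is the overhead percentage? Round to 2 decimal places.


Given: payload = 1500 B, header = 18 B, trailer = 4 B
Overhead bytes = header + trailer = 18 + 4 = 22
Total frame = payload + overhead = 1500 + 22 = 1522
Overhead % = 22 / 1522 * 100 = 1.4455% -> 1.45% (2 dp)

1.45


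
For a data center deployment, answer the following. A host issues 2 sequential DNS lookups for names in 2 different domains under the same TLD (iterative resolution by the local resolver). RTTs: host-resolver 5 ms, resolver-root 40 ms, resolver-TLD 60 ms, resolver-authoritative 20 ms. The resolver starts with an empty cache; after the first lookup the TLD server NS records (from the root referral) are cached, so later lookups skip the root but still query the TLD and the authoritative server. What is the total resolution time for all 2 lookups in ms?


Lookup 1 (cold cache): local + root + TLD + auth = 5 + 40 + 60 + 20 = 125 ms
Lookups 2..2 (TLD NS cached -> skip root; new domain -> still ask TLD and auth): local + TLD + auth = 5 + 60 + 20 = 85 ms each
Remaining 1 lookups: 1 * 85 = 85 ms
Total = 125 + 85 = 210 ms

210


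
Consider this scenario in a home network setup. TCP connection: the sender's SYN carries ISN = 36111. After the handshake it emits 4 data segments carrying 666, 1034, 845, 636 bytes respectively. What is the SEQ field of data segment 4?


The SYN occupies sequence number ISN = 36111, so the first data byte is ISN + 1 = 36112.
SEQ of data segment i = (ISN + 1) + sum of payload sizes of segments 1..i-1.
Segment 1: SEQ = 36112, payload = 666 bytes
Segment 2: SEQ = 36778, payload = 1034 bytes
Segment 3: SEQ = 37812, payload = 845 bytes
Segment 4: SEQ = 38657, payload = 636 bytes
SEQ of segment 4 = 36112 + 666 + 1034 + 845 = 38657

38657


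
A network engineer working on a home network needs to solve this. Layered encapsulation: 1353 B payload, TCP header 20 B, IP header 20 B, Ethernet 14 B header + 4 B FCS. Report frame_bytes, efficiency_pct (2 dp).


TCP segment = 1353 + 20 = 1373 B
IP packet = 1373 + 20 = 1393 B
Ethernet frame = 1393 + 14 + 4 = 1411 B
Efficiency = app / frame = 1353 / 1411 = 0.958894 = 95.8894% -> 95.89% (2 dp)

1411, 95.89


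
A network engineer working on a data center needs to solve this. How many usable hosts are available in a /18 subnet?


Given: subnet mask /18
Host bits = 32 - 18 = 14
Total addresses = 2^14 = 16384
Usable hosts = 16384 - 2 (network + broadcast) = 16382

16382


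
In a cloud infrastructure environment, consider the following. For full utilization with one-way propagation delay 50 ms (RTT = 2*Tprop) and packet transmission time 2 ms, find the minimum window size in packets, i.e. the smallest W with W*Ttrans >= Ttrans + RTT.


Given: Ttrans = 2 ms, RTT = 100 ms (= 2 * Tprop, Tprop = 50 ms)
Time until first ACK returns = Ttrans + RTT = 2 + 100 = 102 ms
Need W * Ttrans >= Ttrans + RTT  ->  W >= (Ttrans + RTT) / Ttrans
(Ttrans + RTT) / Ttrans = 102 / 2 = 51
W_min = ceil(51) = 51

51


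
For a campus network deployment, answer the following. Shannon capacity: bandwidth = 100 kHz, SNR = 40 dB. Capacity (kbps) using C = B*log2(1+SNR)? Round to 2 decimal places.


Given: B = 100 kHz, SNR = 40 dB
SNR linear = 10^(40/10) = 10000
1 + SNR = 10001
log2(10001) = 13.2878566418
C = 100 * 1000 * 13.2878566418 = 1328785.6642 bps
C = 1328.785664 kbps -> 1328.79 kbps (2 dp)

1328.79


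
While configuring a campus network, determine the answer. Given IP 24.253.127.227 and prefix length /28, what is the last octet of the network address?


Given: IP = 24.253.127.227, prefix = /28
Subnet mask = 255.255.255.240
Last octet of IP: 227
Last octet of mask: 240
Network last octet = 227 AND 240 = 224

224


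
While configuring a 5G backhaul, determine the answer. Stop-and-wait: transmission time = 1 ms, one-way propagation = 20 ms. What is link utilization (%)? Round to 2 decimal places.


Given: Ttrans = 1 ms, Tprop = 20 ms
RTT = 2 * Tprop = 2 * 20 = 40 ms
U = Ttrans / (Ttrans + RTT)
U = 1 / (1 + 40)
U = 1 / 41 = 0.02439
U% = 2.44%

2.44


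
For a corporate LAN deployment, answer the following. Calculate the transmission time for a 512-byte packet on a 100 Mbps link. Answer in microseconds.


Given: packet = 512 bytes, bandwidth = 100 Mbps
Packet in bits = 512 * 8 = 4096 bits
Bandwidth = 100 * 10^6 = 100000000 bps
Time = 4096 / 100000000 seconds
Time in us = 4096 * 10^6 / 100000000 = 40.96

40.96


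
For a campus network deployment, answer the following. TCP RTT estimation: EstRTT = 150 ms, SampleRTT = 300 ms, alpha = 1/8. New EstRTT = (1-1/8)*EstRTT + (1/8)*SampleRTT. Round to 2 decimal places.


Given: EstRTT = 150 ms, SampleRTT = 300 ms, alpha = 1/8
New EstRTT = (1 - alpha) * EstRTT + alpha * SampleRTT
(7/8) * 150 = 131.25
(1/8) * 300 = 37.5
New EstRTT = 131.25 + 37.5 = 168.75 ms -> 168.75 ms (2 dp)

168.75


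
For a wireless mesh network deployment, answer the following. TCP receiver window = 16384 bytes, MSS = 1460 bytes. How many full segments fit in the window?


Given: RWND = 16384 bytes, MSS = 1460 bytes
Full segments = floor(RWND / MSS)
Full segments = floor(16384 / 1460)
Full segments = floor(11.2219) = 11

11


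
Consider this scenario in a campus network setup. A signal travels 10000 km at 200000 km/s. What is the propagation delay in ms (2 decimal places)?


Given: distance = 10000 km, speed = 200000 km/s
Delay = distance / speed = 10000 / 200000 seconds
Delay in ms = 10000 * 1000 / 200000
Delay = 50.0000 ms
Rounded to 2 dp = 50.00 ms

50.00


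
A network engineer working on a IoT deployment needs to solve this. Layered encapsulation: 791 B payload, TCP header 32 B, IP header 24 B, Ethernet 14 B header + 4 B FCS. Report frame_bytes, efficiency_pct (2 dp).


TCP segment = 791 + 32 = 823 B
IP packet = 823 + 24 = 847 B
Ethernet frame = 847 + 14 + 4 = 865 B
Efficiency = app / frame = 791 / 865 = 0.914451 = 91.4451% -> 91.45% (2 dp)

865, 91.45


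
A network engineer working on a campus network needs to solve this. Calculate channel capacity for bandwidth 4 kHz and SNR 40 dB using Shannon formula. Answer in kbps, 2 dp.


Given: B = 4 kHz, SNR = 40 dB
SNR linear = 10^(40/10) = 10000
1 + SNR = 10001
log2(10001) = 13.2878566418
C = 4 * 1000 * 13.2878566418 = 53151.4266 bps
C = 53.151427 kbps -> 53.15 kbps (2 dp)

53.15


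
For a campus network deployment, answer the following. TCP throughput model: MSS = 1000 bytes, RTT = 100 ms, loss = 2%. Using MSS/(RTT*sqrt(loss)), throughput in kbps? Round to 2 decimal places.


Given: MSS = 1000 bytes, RTT = 100 ms, loss = 2%
RTT in seconds = 100 / 1000 = 0.1
Loss rate = 2% = 0.02
sqrt(loss) = sqrt(0.02) = 0.141421356237
Throughput (bytes/s) = 1000 / (0.1 * 0.141421356237) = 70710.6781
Throughput (kbps) = 70710.6781 * 8 / 1000 = 565.685425 -> 565.69 kbps (2 dp)

565.69


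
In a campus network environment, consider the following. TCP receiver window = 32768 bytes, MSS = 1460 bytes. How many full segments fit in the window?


Given: RWND = 32768 bytes, MSS = 1460 bytes
Full segments = floor(RWND / MSS)
Full segments = floor(32768 / 1460)
Full segments = floor(22.4438) = 22

22


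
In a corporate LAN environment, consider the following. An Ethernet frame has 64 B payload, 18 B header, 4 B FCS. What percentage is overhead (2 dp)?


Given: payload = 64 B, header = 18 B, trailer = 4 B
Overhead bytes = header + trailer = 18 + 4 = 22
Total frame = payload + overhead = 64 + 22 = 86
Overhead % = 22 / 86 * 100 = 25.5814% -> 25.58% (2 dp)

25.58


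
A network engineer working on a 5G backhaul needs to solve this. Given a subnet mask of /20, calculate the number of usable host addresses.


Given: subnet mask /20
Host bits = 32 - 20 = 12
Total addresses = 2^12 = 4096
Usable hosts = 4096 - 2 (network + broadcast) = 4094

4094


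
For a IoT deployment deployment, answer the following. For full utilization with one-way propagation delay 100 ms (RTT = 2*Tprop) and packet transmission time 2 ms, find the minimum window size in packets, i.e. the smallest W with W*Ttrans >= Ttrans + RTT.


Given: Ttrans = 2 ms, RTT = 200 ms (= 2 * Tprop, Tprop = 100 ms)
Time until first ACK returns = Ttrans + RTT = 2 + 200 = 202 ms
Need W * Ttrans >= Ttrans + RTT  ->  W >= (Ttrans + RTT) / Ttrans
(Ttrans + RTT) / Ttrans = 202 / 2 = 101
W_min = ceil(101) = 101

101


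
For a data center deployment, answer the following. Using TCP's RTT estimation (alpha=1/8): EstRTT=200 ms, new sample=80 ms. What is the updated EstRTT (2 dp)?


Given: EstRTT = 200 ms, SampleRTT = 80 ms, alpha = 1/8
New EstRTT = (1 - alpha) * EstRTT + alpha * SampleRTT
(7/8) * 200 = 175
(1/8) * 80 = 10
New EstRTT = 175 + 10 = 185 ms -> 185.00 ms (2 dp)

185.00


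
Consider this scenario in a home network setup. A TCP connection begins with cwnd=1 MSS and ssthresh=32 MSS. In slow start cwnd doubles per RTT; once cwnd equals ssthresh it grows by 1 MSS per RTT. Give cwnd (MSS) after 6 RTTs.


RTT 0: cwnd = 1 MSS (initial)
RTT 1: cwnd = 2 MSS (slow start, doubled)
RTT 2: cwnd = 4 MSS (slow start, doubled)
RTT 3: cwnd = 8 MSS (slow start, doubled)
RTT 4: cwnd = 16 MSS (slow start, doubled)
RTT 5: cwnd = 32 MSS (slow start, doubled)
RTT 6: cwnd = 33 MSS (congestion avoidance, +1)

33


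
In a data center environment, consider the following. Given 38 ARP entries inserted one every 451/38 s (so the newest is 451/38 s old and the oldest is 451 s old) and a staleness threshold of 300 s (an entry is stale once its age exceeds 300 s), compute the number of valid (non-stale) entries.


Ages are k * 451/38 s for k = 1..38 (spacing = 11.8684 s).
Entry k is valid iff k * 451/38 <= 300 iff k <= 38 * 300 / 451 = 25.2772
n_valid = floor(25.2772) = 25
(n_stale = 38 - 25 = 13)

25


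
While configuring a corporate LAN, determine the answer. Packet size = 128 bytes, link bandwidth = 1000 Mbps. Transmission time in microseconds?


Given: packet = 128 bytes, bandwidth = 1000 Mbps
Packet in bits = 128 * 8 = 1024 bits
Bandwidth = 1000 * 10^6 = 1000000000 bps
Time = 1024 / 1000000000 seconds
Time in us = 1024 * 10^6 / 1000000000 = 1.024

1.024


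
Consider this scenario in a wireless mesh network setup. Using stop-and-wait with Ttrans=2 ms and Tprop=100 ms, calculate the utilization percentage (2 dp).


Given: Ttrans = 2 ms, Tprop = 100 ms
RTT = 2 * Tprop = 2 * 100 = 200 ms
U = Ttrans / (Ttrans + RTT)
U = 2 / (2 + 200)
U = 2 / 202 = 0.009901
U% = 0.99%

0.99


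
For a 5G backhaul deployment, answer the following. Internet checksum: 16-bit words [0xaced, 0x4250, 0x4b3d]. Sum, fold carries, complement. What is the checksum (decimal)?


Given words: [0xaced, 0x4250, 0x4b3d]
Step 1: Sum all words
Raw sum = 44269 + 16976 + 19261 = 80506
Step 2: Fold carry: (14970 + 1) = 14971
One's complement = ~14971 & 0xFFFF = 50564

50564


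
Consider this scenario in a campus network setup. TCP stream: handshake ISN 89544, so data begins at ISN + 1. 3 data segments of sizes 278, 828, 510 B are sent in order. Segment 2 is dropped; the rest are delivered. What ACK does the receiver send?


SYN uses sequence number 89544; first data byte = ISN + 1 = 89545.
Segment 1: SEQ = 89545, len = 278 B, covers [89545, 89822]
Segment 2: SEQ = 89823, len = 828 B, covers [89823, 90650] [LOST]
Segment 3: SEQ = 90651, len = 510 B, covers [90651, 91160]
In-order data received: bytes [89545, 89822] (segments 1..1).
Segment 2 missing -> gap begins at byte 89823; later segments buffered out of order.
Cumulative ACK = next expected in-order byte = 89545 + 278 = 89823

89823


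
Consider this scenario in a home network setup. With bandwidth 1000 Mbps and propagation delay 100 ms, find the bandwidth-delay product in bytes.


Given: bandwidth = 1000 Mbps, delay = 100 ms
BDP in bits = 1000 * 10^6 * 100 / 1000
BDP in bits = 100000000
BDP in bytes = 100000000 / 8 = 12500000

12500000


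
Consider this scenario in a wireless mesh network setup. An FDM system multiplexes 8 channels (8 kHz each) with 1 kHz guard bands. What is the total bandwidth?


Given: 8 channels, 8 kHz each, guard = 1 kHz
Channel bandwidth = 8 * 8 = 64 kHz
Guard bands = 7 gaps * 1 kHz = 7 kHz
Total = 64 + 7 = 71 kHz

71


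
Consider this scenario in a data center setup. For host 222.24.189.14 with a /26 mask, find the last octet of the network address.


Given: IP = 222.24.189.14, prefix = /26
Subnet mask = 255.255.255.192
Last octet of IP: 14
Last octet of mask: 192
Network last octet = 14 AND 192 = 0

0


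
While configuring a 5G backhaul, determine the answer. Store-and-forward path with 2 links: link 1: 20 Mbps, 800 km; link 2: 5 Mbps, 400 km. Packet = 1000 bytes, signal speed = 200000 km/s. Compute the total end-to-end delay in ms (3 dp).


Packet = 1000 bytes = 8000 bits. Store-and-forward: sum (t_trans + t_prop) per link.
Link 1: t_trans = 8000/(20*10^6) s = 0.4000 ms; t_prop = 800/200000 s = 4.0000 ms; subtotal = 4.4000 ms
Link 2: t_trans = 8000/(5*10^6) s = 1.6000 ms; t_prop = 400/200000 s = 2.0000 ms; subtotal = 3.6000 ms
End-to-end = 4.4000 + 3.6000 = 8.0000 ms -> 8.000 ms (3 dp)

8.000


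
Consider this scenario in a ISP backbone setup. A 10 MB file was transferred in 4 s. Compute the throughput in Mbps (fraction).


Given: file = 10 MB, time = 4 s
File in Mb = 10 * 8 = 80 Mb
Throughput = 80 / 4 Mbps
Throughput = 20 Mbps

20


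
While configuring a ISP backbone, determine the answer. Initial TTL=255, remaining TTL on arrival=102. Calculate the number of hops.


Given: initial TTL = 255, received TTL = 102
Hops = initial TTL - received TTL
Hops = 255 - 102 = 153

153


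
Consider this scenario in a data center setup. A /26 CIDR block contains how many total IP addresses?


Given: CIDR prefix /26
Host bits = 32 - 26 = 6
Total addresses = 2^6 = 64

64


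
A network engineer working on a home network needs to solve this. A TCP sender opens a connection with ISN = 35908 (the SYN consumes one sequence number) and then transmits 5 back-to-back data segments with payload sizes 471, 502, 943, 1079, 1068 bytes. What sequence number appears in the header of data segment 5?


The SYN occupies sequence number ISN = 35908, so the first data byte is ISN + 1 = 35909.
SEQ of data segment i = (ISN + 1) + sum of payload sizes of segments 1..i-1.
Segment 1: SEQ = 35909, payload = 471 bytes
Segment 2: SEQ = 36380, payload = 502 bytes
Segment 3: SEQ = 36882, payload = 943 bytes
Segment 4: SEQ = 37825, payload = 1079 bytes
Segment 5: SEQ = 38904, payload = 1068 bytes
SEQ of segment 5 = 35909 + 471 + 502 + 943 + 1079 = 38904

38904


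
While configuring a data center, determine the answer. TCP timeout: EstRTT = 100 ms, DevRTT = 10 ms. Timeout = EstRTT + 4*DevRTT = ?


Given: EstRTT = 100 ms, DevRTT = 10 ms
Timeout = EstRTT + 4 * DevRTT
4 * DevRTT = 4 * 10 = 40
Timeout = 100 + 40 = 140 ms

140


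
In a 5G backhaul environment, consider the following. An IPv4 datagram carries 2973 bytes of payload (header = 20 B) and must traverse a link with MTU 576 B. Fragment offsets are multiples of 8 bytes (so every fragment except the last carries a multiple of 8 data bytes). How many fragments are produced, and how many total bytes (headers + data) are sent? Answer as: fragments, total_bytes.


Max data per non-final fragment = floor((MTU - header)/8)*8 = floor((576 - 20)/8)*8 = floor(556/8)*8 = 552 B
Final fragment needs no 8-byte alignment: it can carry up to MTU - header = 556 B
Non-final fragments needed = ceil((payload - 556) / 552) = ceil(2417/552) = ceil(4.3786) = 5
Number of fragments = 5 + 1 = 6
Fragment sizes (data): 5 * 552 B + 213 B (last, 213 <= 556 OK)
Total bytes sent = payload + n_frags * header = 2973 + 6*20 = 2973 + 120 = 3093 B

6, 3093


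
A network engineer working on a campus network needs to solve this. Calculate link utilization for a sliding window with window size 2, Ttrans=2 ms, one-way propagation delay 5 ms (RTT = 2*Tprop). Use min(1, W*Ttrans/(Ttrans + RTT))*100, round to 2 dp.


Given: W = 2, Ttrans = 2 ms, RTT = 10 ms (= 2 * Tprop, Tprop = 5 ms)
Cycle time = Ttrans + RTT = 2 + 10 = 12 ms (first packet sent until its ACK returns)
W * Ttrans = 2 * 2 = 4 ms of sending per cycle
W * Ttrans / (Ttrans + RTT) = 4 / 12 = 0.333333
U = min(1, 0.333333) = 0.333333
U% = 33.33%

33.33


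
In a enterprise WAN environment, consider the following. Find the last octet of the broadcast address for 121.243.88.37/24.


Given: IP = 121.243.88.37, prefix = /24
Host bits = 32 - 24 = 8
Network last octet = 37 AND mask = 0
Host part size = 2^8 - 1 = 255
Broadcast last octet = 0 OR 255 = 255

255


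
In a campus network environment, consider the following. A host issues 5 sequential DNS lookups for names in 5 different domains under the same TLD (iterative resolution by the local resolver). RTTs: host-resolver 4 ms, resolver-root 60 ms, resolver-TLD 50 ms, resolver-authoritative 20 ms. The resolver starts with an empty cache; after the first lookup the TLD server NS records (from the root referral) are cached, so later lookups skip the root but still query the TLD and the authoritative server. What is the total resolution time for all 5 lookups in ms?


Lookup 1 (cold cache): local + root + TLD + auth = 4 + 60 + 50 + 20 = 134 ms
Lookups 2..5 (TLD NS cached -> skip root; new domain -> still ask TLD and auth): local + TLD + auth = 4 + 50 + 20 = 74 ms each
Remaining 4 lookups: 4 * 74 = 296 ms
Total = 134 + 296 = 430 ms

430


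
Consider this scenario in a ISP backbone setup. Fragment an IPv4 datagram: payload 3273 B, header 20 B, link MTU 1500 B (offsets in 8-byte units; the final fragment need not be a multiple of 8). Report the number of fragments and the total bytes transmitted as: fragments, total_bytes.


Max data per non-final fragment = floor((MTU - header)/8)*8 = floor((1500 - 20)/8)*8 = floor(1480/8)*8 = 1480 B
Final fragment needs no 8-byte alignment: it can carry up to MTU - header = 1480 B
Non-final fragments needed = ceil((payload - 1480) / 1480) = ceil(1793/1480) = ceil(1.2115) = 2
Number of fragments = 2 + 1 = 3
Fragment sizes (data): 2 * 1480 B + 313 B (last, 313 <= 1480 OK)
Total bytes sent = payload + n_frags * header = 3273 + 3*20 = 3273 + 60 = 3333 B

3, 3333


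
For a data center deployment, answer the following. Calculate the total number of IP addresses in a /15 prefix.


Given: CIDR prefix /15
Host bits = 32 - 15 = 17
Total addresses = 2^17 = 131072

131072


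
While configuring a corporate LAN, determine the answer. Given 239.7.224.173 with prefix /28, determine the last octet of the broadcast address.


Given: IP = 239.7.224.173, prefix = /28
Host bits = 32 - 28 = 4
Network last octet = 173 AND mask = 160
Host part size = 2^4 - 1 = 15
Broadcast last octet = 160 OR 15 = 175

175


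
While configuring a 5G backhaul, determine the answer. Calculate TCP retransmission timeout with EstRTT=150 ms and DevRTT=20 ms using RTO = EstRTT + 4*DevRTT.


Given: EstRTT = 150 ms, DevRTT = 20 ms
Timeout = EstRTT + 4 * DevRTT
4 * DevRTT = 4 * 20 = 80
Timeout = 150 + 80 = 230 ms

230


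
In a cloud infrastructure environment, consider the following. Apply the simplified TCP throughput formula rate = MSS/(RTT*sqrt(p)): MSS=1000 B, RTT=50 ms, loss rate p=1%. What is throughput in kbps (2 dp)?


Given: MSS = 1000 bytes, RTT = 50 ms, loss = 1%
RTT in seconds = 50 / 1000 = 0.05
Loss rate = 1% = 0.01
sqrt(loss) = sqrt(0.01) = 0.1
Throughput (bytes/s) = 1000 / (0.05 * 0.1) = 200000.0000
Throughput (kbps) = 200000.0000 * 8 / 1000 = 1600.000000 -> 1600.00 kbps (2 dp)

1600.00


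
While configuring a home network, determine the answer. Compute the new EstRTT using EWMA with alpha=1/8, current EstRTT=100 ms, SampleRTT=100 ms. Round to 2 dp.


Given: EstRTT = 100 ms, SampleRTT = 100 ms, alpha = 1/8
New EstRTT = (1 - alpha) * EstRTT + alpha * SampleRTT
(7/8) * 100 = 87.5
(1/8) * 100 = 12.5
New EstRTT = 87.5 + 12.5 = 100 ms -> 100.00 ms (2 dp)

100.00


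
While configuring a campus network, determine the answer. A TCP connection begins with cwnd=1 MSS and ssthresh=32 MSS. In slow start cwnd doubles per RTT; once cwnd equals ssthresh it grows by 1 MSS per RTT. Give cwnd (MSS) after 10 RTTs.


RTT 0: cwnd = 1 MSS (initial)
RTT 1: cwnd = 2 MSS (slow start, doubled)
RTT 2: cwnd = 4 MSS (slow start, doubled)
RTT 3: cwnd = 8 MSS (slow start, doubled)
RTT 4: cwnd = 16 MSS (slow start, doubled)
RTT 5: cwnd = 32 MSS (slow start, doubled)
RTT 6: cwnd = 33 MSS (congestion avoidance, +1)
RTT 7: cwnd = 34 MSS (congestion avoidance, +1)
RTT 8: cwnd = 35 MSS (congestion avoidance, +1)
RTT 9: cwnd = 36 MSS (congestion avoidance, +1)
RTT 10: cwnd = 37 MSS (congestion avoidance, +1)

37


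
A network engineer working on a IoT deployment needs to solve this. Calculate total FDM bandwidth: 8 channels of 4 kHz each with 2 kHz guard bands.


Given: 8 channels, 4 kHz each, guard = 2 kHz
Channel bandwidth = 8 * 4 = 32 kHz
Guard bands = 7 gaps * 2 kHz = 14 kHz
Total = 32 + 14 = 46 kHz

46


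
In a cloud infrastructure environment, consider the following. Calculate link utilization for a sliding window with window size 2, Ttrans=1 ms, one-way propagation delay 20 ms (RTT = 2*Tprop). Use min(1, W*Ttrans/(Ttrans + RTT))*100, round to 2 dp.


Given: W = 2, Ttrans = 1 ms, RTT = 40 ms (= 2 * Tprop, Tprop = 20 ms)
Cycle time = Ttrans + RTT = 1 + 40 = 41 ms (first packet sent until its ACK returns)
W * Ttrans = 2 * 1 = 2 ms of sending per cycle
W * Ttrans / (Ttrans + RTT) = 2 / 41 = 0.048780
U = min(1, 0.048780) = 0.048780
U% = 4.88%

4.88


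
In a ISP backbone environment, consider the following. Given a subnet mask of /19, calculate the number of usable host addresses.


Given: subnet mask /19
Host bits = 32 - 19 = 13
Total addresses = 2^13 = 8192
Usable hosts = 8192 - 2 (network + broadcast) = 8190

8190


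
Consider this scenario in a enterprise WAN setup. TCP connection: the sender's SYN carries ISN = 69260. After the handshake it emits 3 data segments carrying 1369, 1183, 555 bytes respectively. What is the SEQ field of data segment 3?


The SYN occupies sequence number ISN = 69260, so the first data byte is ISN + 1 = 69261.
SEQ of data segment i = (ISN + 1) + sum of payload sizes of segments 1..i-1.
Segment 1: SEQ = 69261, payload = 1369 bytes
Segment 2: SEQ = 70630, payload = 1183 bytes
Segment 3: SEQ = 71813, payload = 555 bytes
SEQ of segment 3 = 69261 + 1369 + 1183 = 71813

71813


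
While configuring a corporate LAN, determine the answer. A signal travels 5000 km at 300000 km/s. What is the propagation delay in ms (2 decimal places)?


Given: distance = 5000 km, speed = 300000 km/s
Delay = distance / speed = 5000 / 300000 seconds
Delay in ms = 5000 * 1000 / 300000
Delay = 16.6667 ms
Rounded to 2 dp = 16.67 ms

16.67


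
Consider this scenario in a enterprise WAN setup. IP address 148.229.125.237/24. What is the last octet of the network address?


Given: IP = 148.229.125.237, prefix = /24
Subnet mask = 255.255.255.0
Last octet of IP: 237
Last octet of mask: 0
Network last octet = 237 AND 0 = 0

0


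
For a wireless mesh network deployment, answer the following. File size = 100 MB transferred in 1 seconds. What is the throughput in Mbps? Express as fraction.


Given: file = 100 MB, time = 1 s
File in Mb = 100 * 8 = 800 Mb
Throughput = 800 / 1 Mbps
Throughput = 800 Mbps

800


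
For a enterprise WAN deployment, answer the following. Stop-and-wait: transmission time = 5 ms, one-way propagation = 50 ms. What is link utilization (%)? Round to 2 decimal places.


Given: Ttrans = 5 ms, Tprop = 50 ms
RTT = 2 * Tprop = 2 * 50 = 100 ms
U = Ttrans / (Ttrans + RTT)
U = 5 / (5 + 100)
U = 5 / 105 = 0.047619
U% = 4.76%

4.76


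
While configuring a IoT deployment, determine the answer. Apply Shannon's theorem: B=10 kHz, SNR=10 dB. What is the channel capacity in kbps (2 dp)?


Given: B = 10 kHz, SNR = 10 dB
SNR linear = 10^(10/10) = 10
1 + SNR = 11
log2(11) = 3.4594316186
C = 10 * 1000 * 3.4594316186 = 34594.3162 bps
C = 34.594316 kbps -> 34.59 kbps (2 dp)

34.59


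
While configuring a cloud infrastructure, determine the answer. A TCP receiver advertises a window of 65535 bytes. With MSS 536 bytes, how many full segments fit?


Given: RWND = 65535 bytes, MSS = 536 bytes
Full segments = floor(RWND / MSS)
Full segments = floor(65535 / 536)
Full segments = floor(122.2668) = 122

122


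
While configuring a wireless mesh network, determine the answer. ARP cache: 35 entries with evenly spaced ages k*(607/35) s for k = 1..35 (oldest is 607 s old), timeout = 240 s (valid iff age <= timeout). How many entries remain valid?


Ages are k * 607/35 s for k = 1..35 (spacing = 17.3429 s).
Entry k is valid iff k * 607/35 <= 240 iff k <= 35 * 240 / 607 = 13.8386
n_valid = floor(13.8386) = 13
(n_stale = 35 - 13 = 22)

13


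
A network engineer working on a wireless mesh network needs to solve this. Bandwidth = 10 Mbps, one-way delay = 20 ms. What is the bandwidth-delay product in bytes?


Given: bandwidth = 10 Mbps, delay = 20 ms
BDP in bits = 10 * 10^6 * 20 / 1000
BDP in bits = 200000
BDP in bytes = 200000 / 8 = 25000

25000


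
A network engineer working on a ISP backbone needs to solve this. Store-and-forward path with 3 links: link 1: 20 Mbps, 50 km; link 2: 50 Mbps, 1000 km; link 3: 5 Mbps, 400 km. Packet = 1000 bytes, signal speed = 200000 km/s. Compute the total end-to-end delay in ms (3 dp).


Packet = 1000 bytes = 8000 bits. Store-and-forward: sum (t_trans + t_prop) per link.
Link 1: t_trans = 8000/(20*10^6) s = 0.4000 ms; t_prop = 50/200000 s = 0.2500 ms; subtotal = 0.6500 ms
Link 2: t_trans = 8000/(50*10^6) s = 0.1600 ms; t_prop = 1000/200000 s = 5.0000 ms; subtotal = 5.1600 ms
Link 3: t_trans = 8000/(5*10^6) s = 1.6000 ms; t_prop = 400/200000 s = 2.0000 ms; subtotal = 3.6000 ms
End-to-end = 0.6500 + 5.1600 + 3.6000 = 9.4100 ms -> 9.410 ms (3 dp)

9.410


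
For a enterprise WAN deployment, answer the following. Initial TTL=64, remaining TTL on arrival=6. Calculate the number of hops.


Given: initial TTL = 64, received TTL = 6
Hops = initial TTL - received TTL
Hops = 64 - 6 = 58

58


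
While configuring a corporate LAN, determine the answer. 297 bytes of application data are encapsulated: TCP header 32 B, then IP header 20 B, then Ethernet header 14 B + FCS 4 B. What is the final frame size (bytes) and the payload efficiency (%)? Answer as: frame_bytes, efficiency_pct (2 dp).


TCP segment = 297 + 32 = 329 B
IP packet = 329 + 20 = 349 B
Ethernet frame = 349 + 14 + 4 = 367 B
Efficiency = app / frame = 297 / 367 = 0.809264 = 80.9264% -> 80.93% (2 dp)

367, 80.93


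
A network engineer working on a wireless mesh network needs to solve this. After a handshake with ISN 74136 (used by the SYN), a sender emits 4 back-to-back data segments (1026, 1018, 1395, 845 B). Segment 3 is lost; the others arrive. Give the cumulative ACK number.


SYN uses sequence number 74136; first data byte = ISN + 1 = 74137.
Segment 1: SEQ = 74137, len = 1026 B, covers [74137, 75162]
Segment 2: SEQ = 75163, len = 1018 B, covers [75163, 76180]
Segment 3: SEQ = 76181, len = 1395 B, covers [76181, 77575] [LOST]
Segment 4: SEQ = 77576, len = 845 B, covers [77576, 78420]
In-order data received: bytes [74137, 76180] (segments 1..2).
Segment 3 missing -> gap begins at byte 76181; later segments buffered out of order.
Cumulative ACK = next expected in-order byte = 74137 + 1026 + 1018 = 76181

76181


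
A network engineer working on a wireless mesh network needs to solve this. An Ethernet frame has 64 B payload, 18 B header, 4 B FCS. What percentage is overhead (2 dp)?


Given: payload = 64 B, header = 18 B, trailer = 4 B
Overhead bytes = header + trailer = 18 + 4 = 22
Total frame = payload + overhead = 64 + 22 = 86
Overhead % = 22 / 86 * 100 = 25.5814% -> 25.58% (2 dp)

25.58


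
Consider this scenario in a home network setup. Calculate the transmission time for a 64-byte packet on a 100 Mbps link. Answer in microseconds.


Given: packet = 64 bytes, bandwidth = 100 Mbps
Packet in bits = 64 * 8 = 512 bits
Bandwidth = 100 * 10^6 = 100000000 bps
Time = 512 / 100000000 seconds
Time in us = 512 * 10^6 / 100000000 = 5.12

5.12


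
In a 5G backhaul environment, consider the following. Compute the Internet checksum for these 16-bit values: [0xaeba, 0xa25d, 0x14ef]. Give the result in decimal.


Given words: [0xaeba, 0xa25d, 0x14ef]
Step 1: Sum all words
Raw sum = 44730 + 41565 + 5359 = 91654
Step 2: Fold carry: (26118 + 1) = 26119
One's complement = ~26119 & 0xFFFF = 39416

39416


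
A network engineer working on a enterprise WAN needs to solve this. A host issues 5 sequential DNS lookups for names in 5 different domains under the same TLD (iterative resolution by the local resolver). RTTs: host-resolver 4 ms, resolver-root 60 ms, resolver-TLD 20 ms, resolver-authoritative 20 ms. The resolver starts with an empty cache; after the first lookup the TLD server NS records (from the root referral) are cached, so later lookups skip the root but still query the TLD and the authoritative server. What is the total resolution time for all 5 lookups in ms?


Lookup 1 (cold cache): local + root + TLD + auth = 4 + 60 + 20 + 20 = 104 ms
Lookups 2..5 (TLD NS cached -> skip root; new domain -> still ask TLD and auth): local + TLD + auth = 4 + 20 + 20 = 44 ms each
Remaining 4 lookups: 4 * 44 = 176 ms
Total = 104 + 176 = 280 ms

280


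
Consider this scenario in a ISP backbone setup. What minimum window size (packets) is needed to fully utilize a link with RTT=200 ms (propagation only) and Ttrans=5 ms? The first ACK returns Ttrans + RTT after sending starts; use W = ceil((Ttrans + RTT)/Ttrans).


Given: Ttrans = 5 ms, RTT = 200 ms (= 2 * Tprop, Tprop = 100 ms)
Time until first ACK returns = Ttrans + RTT = 5 + 200 = 205 ms
Need W * Ttrans >= Ttrans + RTT  ->  W >= (Ttrans + RTT) / Ttrans
(Ttrans + RTT) / Ttrans = 205 / 5 = 41
W_min = ceil(41) = 41

41


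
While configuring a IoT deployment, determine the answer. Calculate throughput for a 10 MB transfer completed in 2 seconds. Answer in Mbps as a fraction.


Given: file = 10 MB, time = 2 s
File in Mb = 10 * 8 = 80 Mb
Throughput = 80 / 2 Mbps
Throughput = 40 Mbps

40


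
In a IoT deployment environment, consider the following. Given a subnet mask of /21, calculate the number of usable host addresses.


Given: subnet mask /21
Host bits = 32 - 21 = 11
Total addresses = 2^11 = 2048
Usable hosts = 2048 - 2 (network + broadcast) = 2046

2046


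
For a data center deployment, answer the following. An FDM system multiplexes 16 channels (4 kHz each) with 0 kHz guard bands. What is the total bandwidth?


Given: 16 channels, 4 kHz each, guard = 0 kHz
Channel bandwidth = 16 * 4 = 64 kHz
Guard bands = 15 gaps * 0 kHz = 0 kHz
Total = 64 + 0 = 64 kHz

64


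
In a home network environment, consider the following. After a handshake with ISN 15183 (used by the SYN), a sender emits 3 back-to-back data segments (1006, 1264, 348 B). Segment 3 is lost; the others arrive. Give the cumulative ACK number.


SYN uses sequence number 15183; first data byte = ISN + 1 = 15184.
Segment 1: SEQ = 15184, len = 1006 B, covers [15184, 16189]
Segment 2: SEQ = 16190, len = 1264 B, covers [16190, 17453]
Segment 3: SEQ = 17454, len = 348 B, covers [17454, 17801] [LOST]
In-order data received: bytes [15184, 17453] (segments 1..2).
Segment 3 missing -> gap begins at byte 17454.
Cumulative ACK = next expected in-order byte = 15184 + 1006 + 1264 = 17454

17454


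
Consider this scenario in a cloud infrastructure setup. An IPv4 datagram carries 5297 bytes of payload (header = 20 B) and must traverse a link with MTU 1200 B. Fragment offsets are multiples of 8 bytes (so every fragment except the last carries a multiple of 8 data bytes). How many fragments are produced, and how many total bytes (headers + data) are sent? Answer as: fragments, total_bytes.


Max data per non-final fragment = floor((MTU - header)/8)*8 = floor((1200 - 20)/8)*8 = floor(1180/8)*8 = 1176 B
Final fragment needs no 8-byte alignment: it can carry up to MTU - header = 1180 B
Non-final fragments needed = ceil((payload - 1180) / 1176) = ceil(4117/1176) = ceil(3.5009) = 4
Number of fragments = 4 + 1 = 5
Fragment sizes (data): 4 * 1176 B + 593 B (last, 593 <= 1180 OK)
Total bytes sent = payload + n_frags * header = 5297 + 5*20 = 5297 + 100 = 5397 B

5, 5397


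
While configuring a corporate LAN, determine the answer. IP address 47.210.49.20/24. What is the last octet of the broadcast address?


Given: IP = 47.210.49.20, prefix = /24
Host bits = 32 - 24 = 8
Network last octet = 20 AND mask = 0
Host part size = 2^8 - 1 = 255
Broadcast last octet = 0 OR 255 = 255

255


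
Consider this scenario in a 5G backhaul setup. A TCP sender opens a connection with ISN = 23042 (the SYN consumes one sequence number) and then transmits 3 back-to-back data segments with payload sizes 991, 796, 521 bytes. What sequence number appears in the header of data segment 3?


The SYN occupies sequence number ISN = 23042, so the first data byte is ISN + 1 = 23043.
SEQ of data segment i = (ISN + 1) + sum of payload sizes of segments 1..i-1.
Segment 1: SEQ = 23043, payload = 991 bytes
Segment 2: SEQ = 24034, payload = 796 bytes
Segment 3: SEQ = 24830, payload = 521 bytes
SEQ of segment 3 = 23043 + 991 + 796 = 24830

24830


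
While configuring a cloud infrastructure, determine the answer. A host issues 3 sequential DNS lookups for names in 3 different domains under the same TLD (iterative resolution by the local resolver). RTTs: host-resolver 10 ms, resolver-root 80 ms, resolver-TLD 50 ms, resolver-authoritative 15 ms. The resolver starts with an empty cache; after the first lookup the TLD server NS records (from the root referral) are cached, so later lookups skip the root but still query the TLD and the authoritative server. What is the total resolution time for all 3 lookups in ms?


Lookup 1 (cold cache): local + root + TLD + auth = 10 + 80 + 50 + 15 = 155 ms
Lookups 2..3 (TLD NS cached -> skip root; new domain -> still ask TLD and auth): local + TLD + auth = 10 + 50 + 15 = 75 ms each
Remaining 2 lookups: 2 * 75 = 150 ms
Total = 155 + 150 = 305 ms

305


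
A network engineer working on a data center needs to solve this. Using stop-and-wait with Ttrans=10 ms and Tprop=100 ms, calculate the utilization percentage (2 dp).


Given: Ttrans = 10 ms, Tprop = 100 ms
RTT = 2 * Tprop = 2 * 100 = 200 ms
U = Ttrans / (Ttrans + RTT)
U = 10 / (10 + 200)
U = 10 / 210 = 0.047619
U% = 4.76%

4.76


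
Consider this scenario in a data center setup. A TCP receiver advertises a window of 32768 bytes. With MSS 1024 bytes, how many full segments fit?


Given: RWND = 32768 bytes, MSS = 1024 bytes
Full segments = floor(RWND / MSS)
Full segments = floor(32768 / 1024)
Full segments = floor(32.0) = 32

32


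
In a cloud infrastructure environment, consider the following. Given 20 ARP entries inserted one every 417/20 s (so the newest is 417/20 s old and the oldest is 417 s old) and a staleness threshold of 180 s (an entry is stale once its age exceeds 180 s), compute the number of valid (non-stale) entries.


Ages are k * 417/20 s for k = 1..20 (spacing = 20.8500 s).
Entry k is valid iff k * 417/20 <= 180 iff k <= 20 * 180 / 417 = 8.6331
n_valid = floor(8.6331) = 8
(n_stale = 20 - 8 = 12)

8


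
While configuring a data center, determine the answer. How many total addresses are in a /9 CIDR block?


Given: CIDR prefix /9
Host bits = 32 - 9 = 23
Total addresses = 2^23 = 8388608

8388608


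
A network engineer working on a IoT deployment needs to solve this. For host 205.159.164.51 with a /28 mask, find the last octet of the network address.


Given: IP = 205.159.164.51, prefix = /28
Subnet mask = 255.255.255.240
Last octet of IP: 51
Last octet of mask: 240
Network last octet = 51 AND 240 = 48

48


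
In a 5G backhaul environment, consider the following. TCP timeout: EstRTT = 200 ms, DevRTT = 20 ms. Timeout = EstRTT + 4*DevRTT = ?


Given: EstRTT = 200 ms, DevRTT = 20 ms
Timeout = EstRTT + 4 * DevRTT
4 * DevRTT = 4 * 20 = 80
Timeout = 200 + 80 = 280 ms

280
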